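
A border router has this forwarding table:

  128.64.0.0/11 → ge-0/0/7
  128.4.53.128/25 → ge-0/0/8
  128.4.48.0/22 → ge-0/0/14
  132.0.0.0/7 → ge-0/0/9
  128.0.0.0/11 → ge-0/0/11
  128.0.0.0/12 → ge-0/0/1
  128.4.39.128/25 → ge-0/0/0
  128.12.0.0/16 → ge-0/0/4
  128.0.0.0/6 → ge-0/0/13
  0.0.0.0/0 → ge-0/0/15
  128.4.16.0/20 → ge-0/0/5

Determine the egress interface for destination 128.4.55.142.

ge-0/0/1

Routes whose prefix contains 128.4.55.142:
  0.0.0.0/0 (default, matches everything) -> ge-0/0/15
  128.0.0.0/6 (128.0.0.0 - 131.255.255.255) -> ge-0/0/13
  128.0.0.0/11 (128.0.0.0 - 128.31.255.255) -> ge-0/0/11
  128.0.0.0/12 (128.0.0.0 - 128.15.255.255) -> ge-0/0/1
More-specific entries that do NOT match:
  128.4.53.128/25 (128.4.53.128 - 128.4.53.255) does not contain 128.4.55.142
  128.4.39.128/25 (128.4.39.128 - 128.4.39.255) does not contain 128.4.55.142
  128.4.48.0/22 (128.4.48.0 - 128.4.51.255) does not contain 128.4.55.142
  128.4.16.0/20 (128.4.16.0 - 128.4.31.255) does not contain 128.4.55.142
  128.12.0.0/16 (128.12.0.0 - 128.12.255.255) does not contain 128.4.55.142
Longest matching prefix is /12 -> interface ge-0/0/1.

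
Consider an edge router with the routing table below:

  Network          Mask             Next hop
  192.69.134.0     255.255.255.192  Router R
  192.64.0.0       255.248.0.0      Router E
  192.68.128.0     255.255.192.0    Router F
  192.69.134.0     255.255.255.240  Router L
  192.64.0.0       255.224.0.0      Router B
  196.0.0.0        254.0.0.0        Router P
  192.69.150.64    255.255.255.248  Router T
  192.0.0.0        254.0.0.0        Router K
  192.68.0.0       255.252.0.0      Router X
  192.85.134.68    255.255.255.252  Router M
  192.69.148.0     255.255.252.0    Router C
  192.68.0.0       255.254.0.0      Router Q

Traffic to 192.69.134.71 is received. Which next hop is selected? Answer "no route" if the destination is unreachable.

Router Q

Routes whose prefix contains 192.69.134.71:
  192.0.0.0/7 (192.0.0.0 - 193.255.255.255) -> Router K
  192.64.0.0/11 (192.64.0.0 - 192.95.255.255) -> Router B
  192.64.0.0/13 (192.64.0.0 - 192.71.255.255) -> Router E
  192.68.0.0/14 (192.68.0.0 - 192.71.255.255) -> Router X
  192.68.0.0/15 (192.68.0.0 - 192.69.255.255) -> Router Q
More-specific entries that do NOT match:
  192.85.134.68/30 (192.85.134.68 - 192.85.134.71) does not contain 192.69.134.71
  192.69.150.64/29 (192.69.150.64 - 192.69.150.71) does not contain 192.69.134.71
  192.69.134.0/28 (192.69.134.0 - 192.69.134.15) does not contain 192.69.134.71
  192.69.134.0/26 (192.69.134.0 - 192.69.134.63) does not contain 192.69.134.71
  192.69.148.0/22 (192.69.148.0 - 192.69.151.255) does not contain 192.69.134.71
  192.68.128.0/18 (192.68.128.0 - 192.68.191.255) does not contain 192.69.134.71
Longest matching prefix is /15 -> next hop Router Q.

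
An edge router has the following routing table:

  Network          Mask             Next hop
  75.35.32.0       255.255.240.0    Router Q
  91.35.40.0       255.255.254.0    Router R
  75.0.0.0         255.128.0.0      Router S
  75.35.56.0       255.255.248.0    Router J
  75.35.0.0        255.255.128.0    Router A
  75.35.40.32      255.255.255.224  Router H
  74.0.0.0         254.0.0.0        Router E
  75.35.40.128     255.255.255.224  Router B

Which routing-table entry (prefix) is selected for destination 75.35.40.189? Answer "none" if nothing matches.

Entries matching 75.35.40.189:
  74.0.0.0/7 (74.0.0.0 - 75.255.255.255)
  75.0.0.0/9 (75.0.0.0 - 75.127.255.255)
  75.35.0.0/17 (75.35.0.0 - 75.35.127.255)
  75.35.32.0/20 (75.35.32.0 - 75.35.47.255)
Most specific is 75.35.32.0/20.

75.35.32.0/20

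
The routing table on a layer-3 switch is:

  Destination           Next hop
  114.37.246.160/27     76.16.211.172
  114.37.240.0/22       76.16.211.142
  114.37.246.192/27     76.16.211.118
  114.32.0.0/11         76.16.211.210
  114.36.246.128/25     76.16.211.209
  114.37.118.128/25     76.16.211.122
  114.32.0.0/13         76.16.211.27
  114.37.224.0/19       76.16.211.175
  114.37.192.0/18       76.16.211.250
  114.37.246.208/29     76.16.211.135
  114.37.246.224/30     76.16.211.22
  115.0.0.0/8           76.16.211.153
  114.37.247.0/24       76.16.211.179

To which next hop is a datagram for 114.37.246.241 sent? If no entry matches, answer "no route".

76.16.211.175

Routes whose prefix contains 114.37.246.241:
  114.32.0.0/11 (114.32.0.0 - 114.63.255.255) -> 76.16.211.210
  114.32.0.0/13 (114.32.0.0 - 114.39.255.255) -> 76.16.211.27
  114.37.192.0/18 (114.37.192.0 - 114.37.255.255) -> 76.16.211.250
  114.37.224.0/19 (114.37.224.0 - 114.37.255.255) -> 76.16.211.175
More-specific entries that do NOT match:
  114.37.246.224/30 (114.37.246.224 - 114.37.246.227) does not contain 114.37.246.241
  114.37.246.208/29 (114.37.246.208 - 114.37.246.215) does not contain 114.37.246.241
  114.37.246.160/27 (114.37.246.160 - 114.37.246.191) does not contain 114.37.246.241
  114.37.246.192/27 (114.37.246.192 - 114.37.246.223) does not contain 114.37.246.241
  114.36.246.128/25 (114.36.246.128 - 114.36.246.255) does not contain 114.37.246.241
  114.37.118.128/25 (114.37.118.128 - 114.37.118.255) does not contain 114.37.246.241
  114.37.247.0/24 (114.37.247.0 - 114.37.247.255) does not contain 114.37.246.241
  114.37.240.0/22 (114.37.240.0 - 114.37.243.255) does not contain 114.37.246.241
Longest matching prefix is /19 -> next hop 76.16.211.175.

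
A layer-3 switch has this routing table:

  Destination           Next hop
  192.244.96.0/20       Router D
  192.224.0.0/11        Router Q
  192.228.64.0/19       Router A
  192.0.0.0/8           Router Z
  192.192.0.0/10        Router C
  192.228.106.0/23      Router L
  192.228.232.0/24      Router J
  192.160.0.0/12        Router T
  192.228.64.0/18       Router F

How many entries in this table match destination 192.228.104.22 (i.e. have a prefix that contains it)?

4

Prefixes containing 192.228.104.22:
  192.0.0.0/8 (192.0.0.0 - 192.255.255.255)
  192.192.0.0/10 (192.192.0.0 - 192.255.255.255)
  192.224.0.0/11 (192.224.0.0 - 192.255.255.255)
  192.228.64.0/18 (192.228.64.0 - 192.228.127.255)
Total matching entries: 4.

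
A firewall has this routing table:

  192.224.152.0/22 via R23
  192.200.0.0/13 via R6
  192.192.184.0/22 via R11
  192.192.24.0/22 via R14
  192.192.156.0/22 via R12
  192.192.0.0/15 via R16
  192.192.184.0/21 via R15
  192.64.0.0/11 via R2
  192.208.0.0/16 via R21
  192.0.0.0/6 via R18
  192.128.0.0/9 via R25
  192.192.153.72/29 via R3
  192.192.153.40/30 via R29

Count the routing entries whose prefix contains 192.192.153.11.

Prefixes containing 192.192.153.11:
  192.0.0.0/6 (192.0.0.0 - 195.255.255.255)
  192.128.0.0/9 (192.128.0.0 - 192.255.255.255)
  192.192.0.0/15 (192.192.0.0 - 192.193.255.255)
Total matching entries: 3.

3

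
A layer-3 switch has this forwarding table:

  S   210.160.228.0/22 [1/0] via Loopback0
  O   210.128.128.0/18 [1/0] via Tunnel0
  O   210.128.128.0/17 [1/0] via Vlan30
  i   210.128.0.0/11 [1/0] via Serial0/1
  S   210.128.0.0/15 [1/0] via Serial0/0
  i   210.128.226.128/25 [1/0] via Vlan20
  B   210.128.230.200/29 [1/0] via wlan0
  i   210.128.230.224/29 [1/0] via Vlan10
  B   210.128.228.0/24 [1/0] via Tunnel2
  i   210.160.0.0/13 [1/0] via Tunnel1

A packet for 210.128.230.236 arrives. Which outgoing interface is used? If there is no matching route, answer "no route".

Vlan30

Routes whose prefix contains 210.128.230.236:
  210.128.0.0/11 (210.128.0.0 - 210.159.255.255) -> Serial0/1
  210.128.0.0/15 (210.128.0.0 - 210.129.255.255) -> Serial0/0
  210.128.128.0/17 (210.128.128.0 - 210.128.255.255) -> Vlan30
More-specific entries that do NOT match:
  210.128.230.200/29 (210.128.230.200 - 210.128.230.207) does not contain 210.128.230.236
  210.128.230.224/29 (210.128.230.224 - 210.128.230.231) does not contain 210.128.230.236
  210.128.226.128/25 (210.128.226.128 - 210.128.226.255) does not contain 210.128.230.236
  210.128.228.0/24 (210.128.228.0 - 210.128.228.255) does not contain 210.128.230.236
  210.160.228.0/22 (210.160.228.0 - 210.160.231.255) does not contain 210.128.230.236
  210.128.128.0/18 (210.128.128.0 - 210.128.191.255) does not contain 210.128.230.236
Longest matching prefix is /17 -> interface Vlan30.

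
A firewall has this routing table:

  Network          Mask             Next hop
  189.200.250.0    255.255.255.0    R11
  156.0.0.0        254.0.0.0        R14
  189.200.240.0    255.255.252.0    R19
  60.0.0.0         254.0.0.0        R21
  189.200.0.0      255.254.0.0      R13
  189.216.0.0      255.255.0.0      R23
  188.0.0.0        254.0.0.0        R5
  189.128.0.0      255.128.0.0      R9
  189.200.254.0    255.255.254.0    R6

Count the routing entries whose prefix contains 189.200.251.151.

3

Prefixes containing 189.200.251.151:
  188.0.0.0/7 (188.0.0.0 - 189.255.255.255)
  189.128.0.0/9 (189.128.0.0 - 189.255.255.255)
  189.200.0.0/15 (189.200.0.0 - 189.201.255.255)
Total matching entries: 3.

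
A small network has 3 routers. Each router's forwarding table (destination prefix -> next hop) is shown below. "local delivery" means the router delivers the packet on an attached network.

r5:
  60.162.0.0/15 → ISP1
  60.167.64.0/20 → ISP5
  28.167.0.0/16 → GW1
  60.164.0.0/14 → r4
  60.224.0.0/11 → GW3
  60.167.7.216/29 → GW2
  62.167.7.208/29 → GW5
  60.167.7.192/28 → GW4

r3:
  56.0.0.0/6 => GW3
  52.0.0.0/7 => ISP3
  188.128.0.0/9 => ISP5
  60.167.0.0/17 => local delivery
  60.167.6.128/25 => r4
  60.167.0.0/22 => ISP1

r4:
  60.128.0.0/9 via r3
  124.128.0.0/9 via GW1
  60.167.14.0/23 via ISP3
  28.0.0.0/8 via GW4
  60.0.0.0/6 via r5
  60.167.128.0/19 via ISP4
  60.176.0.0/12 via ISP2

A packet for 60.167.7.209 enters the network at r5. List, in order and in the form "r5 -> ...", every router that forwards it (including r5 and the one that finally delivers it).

r5 -> r4 -> r3

At r5: longest match for 60.167.7.209 is 60.164.0.0/14 -> r4
At r4: longest match for 60.167.7.209 is 60.128.0.0/9 -> r3
At r3: longest match for 60.167.7.209 is 60.167.0.0/17 -> local delivery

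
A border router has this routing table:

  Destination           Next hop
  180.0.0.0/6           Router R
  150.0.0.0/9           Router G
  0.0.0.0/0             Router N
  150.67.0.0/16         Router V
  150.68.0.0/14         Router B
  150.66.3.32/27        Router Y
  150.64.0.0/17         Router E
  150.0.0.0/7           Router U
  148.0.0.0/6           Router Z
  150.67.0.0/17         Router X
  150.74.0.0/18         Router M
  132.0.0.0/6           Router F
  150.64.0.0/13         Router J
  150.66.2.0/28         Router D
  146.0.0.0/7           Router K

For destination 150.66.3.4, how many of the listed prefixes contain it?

5

Prefixes containing 150.66.3.4:
  0.0.0.0/0 (default, matches everything)
  148.0.0.0/6 (148.0.0.0 - 151.255.255.255)
  150.0.0.0/7 (150.0.0.0 - 151.255.255.255)
  150.0.0.0/9 (150.0.0.0 - 150.127.255.255)
  150.64.0.0/13 (150.64.0.0 - 150.71.255.255)
Total matching entries: 5.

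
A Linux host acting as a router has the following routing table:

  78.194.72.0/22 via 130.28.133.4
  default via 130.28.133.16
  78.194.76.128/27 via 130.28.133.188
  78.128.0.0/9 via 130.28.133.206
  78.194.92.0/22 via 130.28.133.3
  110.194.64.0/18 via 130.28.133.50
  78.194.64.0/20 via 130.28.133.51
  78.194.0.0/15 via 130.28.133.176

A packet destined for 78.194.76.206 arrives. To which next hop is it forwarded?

Routes whose prefix contains 78.194.76.206:
  0.0.0.0/0 (default, matches everything) -> 130.28.133.16
  78.128.0.0/9 (78.128.0.0 - 78.255.255.255) -> 130.28.133.206
  78.194.0.0/15 (78.194.0.0 - 78.195.255.255) -> 130.28.133.176
  78.194.64.0/20 (78.194.64.0 - 78.194.79.255) -> 130.28.133.51
More-specific entries that do NOT match:
  78.194.76.128/27 (78.194.76.128 - 78.194.76.159) does not contain 78.194.76.206
  78.194.72.0/22 (78.194.72.0 - 78.194.75.255) does not contain 78.194.76.206
  78.194.92.0/22 (78.194.92.0 - 78.194.95.255) does not contain 78.194.76.206
Longest matching prefix is /20 -> next hop 130.28.133.51.

130.28.133.51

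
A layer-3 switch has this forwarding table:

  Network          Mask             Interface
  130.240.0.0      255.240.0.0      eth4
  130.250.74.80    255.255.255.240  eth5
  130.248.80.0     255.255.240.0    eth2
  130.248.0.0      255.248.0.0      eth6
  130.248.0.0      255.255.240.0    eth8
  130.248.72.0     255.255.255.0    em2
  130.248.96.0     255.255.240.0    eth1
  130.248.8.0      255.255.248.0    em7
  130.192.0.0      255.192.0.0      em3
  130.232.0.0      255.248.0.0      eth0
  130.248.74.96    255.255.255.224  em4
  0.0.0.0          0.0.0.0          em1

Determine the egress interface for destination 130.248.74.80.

Routes whose prefix contains 130.248.74.80:
  0.0.0.0/0 (default, matches everything) -> em1
  130.192.0.0/10 (130.192.0.0 - 130.255.255.255) -> em3
  130.240.0.0/12 (130.240.0.0 - 130.255.255.255) -> eth4
  130.248.0.0/13 (130.248.0.0 - 130.255.255.255) -> eth6
More-specific entries that do NOT match:
  130.250.74.80/28 (130.250.74.80 - 130.250.74.95) does not contain 130.248.74.80
  130.248.74.96/27 (130.248.74.96 - 130.248.74.127) does not contain 130.248.74.80
  130.248.72.0/24 (130.248.72.0 - 130.248.72.255) does not contain 130.248.74.80
  130.248.8.0/21 (130.248.8.0 - 130.248.15.255) does not contain 130.248.74.80
  130.248.80.0/20 (130.248.80.0 - 130.248.95.255) does not contain 130.248.74.80
  130.248.0.0/20 (130.248.0.0 - 130.248.15.255) does not contain 130.248.74.80
  130.248.96.0/20 (130.248.96.0 - 130.248.111.255) does not contain 130.248.74.80
Longest matching prefix is /13 -> interface eth6.

eth6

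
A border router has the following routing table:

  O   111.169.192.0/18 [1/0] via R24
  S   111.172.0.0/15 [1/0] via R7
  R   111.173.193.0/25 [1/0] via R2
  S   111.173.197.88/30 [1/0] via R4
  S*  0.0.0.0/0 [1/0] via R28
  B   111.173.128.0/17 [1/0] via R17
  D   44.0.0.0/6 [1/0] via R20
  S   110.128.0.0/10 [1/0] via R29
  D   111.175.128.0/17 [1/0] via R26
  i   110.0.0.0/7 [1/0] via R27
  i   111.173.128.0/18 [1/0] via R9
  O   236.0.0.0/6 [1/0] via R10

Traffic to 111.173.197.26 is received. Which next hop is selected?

R17

Routes whose prefix contains 111.173.197.26:
  0.0.0.0/0 (default, matches everything) -> R28
  110.0.0.0/7 (110.0.0.0 - 111.255.255.255) -> R27
  111.172.0.0/15 (111.172.0.0 - 111.173.255.255) -> R7
  111.173.128.0/17 (111.173.128.0 - 111.173.255.255) -> R17
More-specific entries that do NOT match:
  111.173.197.88/30 (111.173.197.88 - 111.173.197.91) does not contain 111.173.197.26
  111.173.193.0/25 (111.173.193.0 - 111.173.193.127) does not contain 111.173.197.26
  111.169.192.0/18 (111.169.192.0 - 111.169.255.255) does not contain 111.173.197.26
  111.173.128.0/18 (111.173.128.0 - 111.173.191.255) does not contain 111.173.197.26
Longest matching prefix is /17 -> next hop R17.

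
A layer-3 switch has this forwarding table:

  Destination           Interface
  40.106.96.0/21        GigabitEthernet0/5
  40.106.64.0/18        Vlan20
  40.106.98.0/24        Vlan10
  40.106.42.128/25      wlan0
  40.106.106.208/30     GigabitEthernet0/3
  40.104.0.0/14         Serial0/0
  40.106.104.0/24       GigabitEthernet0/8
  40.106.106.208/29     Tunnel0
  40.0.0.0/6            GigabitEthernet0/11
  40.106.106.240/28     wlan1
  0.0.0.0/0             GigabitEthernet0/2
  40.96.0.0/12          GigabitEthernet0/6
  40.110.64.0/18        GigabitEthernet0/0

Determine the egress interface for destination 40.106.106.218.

Vlan20

Routes whose prefix contains 40.106.106.218:
  0.0.0.0/0 (default, matches everything) -> GigabitEthernet0/2
  40.0.0.0/6 (40.0.0.0 - 43.255.255.255) -> GigabitEthernet0/11
  40.96.0.0/12 (40.96.0.0 - 40.111.255.255) -> GigabitEthernet0/6
  40.104.0.0/14 (40.104.0.0 - 40.107.255.255) -> Serial0/0
  40.106.64.0/18 (40.106.64.0 - 40.106.127.255) -> Vlan20
More-specific entries that do NOT match:
  40.106.106.208/30 (40.106.106.208 - 40.106.106.211) does not contain 40.106.106.218
  40.106.106.208/29 (40.106.106.208 - 40.106.106.215) does not contain 40.106.106.218
  40.106.106.240/28 (40.106.106.240 - 40.106.106.255) does not contain 40.106.106.218
  40.106.42.128/25 (40.106.42.128 - 40.106.42.255) does not contain 40.106.106.218
  40.106.98.0/24 (40.106.98.0 - 40.106.98.255) does not contain 40.106.106.218
  40.106.104.0/24 (40.106.104.0 - 40.106.104.255) does not contain 40.106.106.218
  40.106.96.0/21 (40.106.96.0 - 40.106.103.255) does not contain 40.106.106.218
Longest matching prefix is /18 -> interface Vlan20.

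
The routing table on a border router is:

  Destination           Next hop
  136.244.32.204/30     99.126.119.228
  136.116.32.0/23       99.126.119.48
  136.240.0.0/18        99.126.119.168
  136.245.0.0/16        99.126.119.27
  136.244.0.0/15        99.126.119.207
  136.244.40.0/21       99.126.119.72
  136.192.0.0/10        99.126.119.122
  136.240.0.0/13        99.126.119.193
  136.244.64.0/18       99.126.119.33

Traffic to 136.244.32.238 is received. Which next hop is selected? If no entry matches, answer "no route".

99.126.119.207

Routes whose prefix contains 136.244.32.238:
  136.192.0.0/10 (136.192.0.0 - 136.255.255.255) -> 99.126.119.122
  136.240.0.0/13 (136.240.0.0 - 136.247.255.255) -> 99.126.119.193
  136.244.0.0/15 (136.244.0.0 - 136.245.255.255) -> 99.126.119.207
More-specific entries that do NOT match:
  136.244.32.204/30 (136.244.32.204 - 136.244.32.207) does not contain 136.244.32.238
  136.116.32.0/23 (136.116.32.0 - 136.116.33.255) does not contain 136.244.32.238
  136.244.40.0/21 (136.244.40.0 - 136.244.47.255) does not contain 136.244.32.238
  136.240.0.0/18 (136.240.0.0 - 136.240.63.255) does not contain 136.244.32.238
  136.244.64.0/18 (136.244.64.0 - 136.244.127.255) does not contain 136.244.32.238
  136.245.0.0/16 (136.245.0.0 - 136.245.255.255) does not contain 136.244.32.238
Longest matching prefix is /15 -> next hop 99.126.119.207.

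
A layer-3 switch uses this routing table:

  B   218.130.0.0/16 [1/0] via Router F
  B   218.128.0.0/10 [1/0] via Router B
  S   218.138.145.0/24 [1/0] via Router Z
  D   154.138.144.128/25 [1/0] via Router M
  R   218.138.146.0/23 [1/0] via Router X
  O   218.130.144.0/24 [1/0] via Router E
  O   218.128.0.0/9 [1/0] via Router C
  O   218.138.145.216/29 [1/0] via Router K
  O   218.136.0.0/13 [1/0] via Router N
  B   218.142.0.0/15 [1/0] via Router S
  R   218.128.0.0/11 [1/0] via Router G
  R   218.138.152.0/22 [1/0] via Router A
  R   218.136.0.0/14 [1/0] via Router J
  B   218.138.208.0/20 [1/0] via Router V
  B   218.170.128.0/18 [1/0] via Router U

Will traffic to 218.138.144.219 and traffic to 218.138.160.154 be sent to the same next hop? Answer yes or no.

yes

218.138.144.219: longest match 218.136.0.0/14 -> Router J
218.138.160.154: longest match 218.136.0.0/14 -> Router J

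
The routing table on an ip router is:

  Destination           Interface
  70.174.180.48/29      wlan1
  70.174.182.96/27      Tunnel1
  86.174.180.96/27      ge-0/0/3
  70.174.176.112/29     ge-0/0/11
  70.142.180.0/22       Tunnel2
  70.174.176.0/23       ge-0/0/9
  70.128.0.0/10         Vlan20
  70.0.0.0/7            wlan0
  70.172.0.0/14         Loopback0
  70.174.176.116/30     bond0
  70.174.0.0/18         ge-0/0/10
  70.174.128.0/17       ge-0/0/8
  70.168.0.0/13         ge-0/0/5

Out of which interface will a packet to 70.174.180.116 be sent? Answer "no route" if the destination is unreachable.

Routes whose prefix contains 70.174.180.116:
  70.0.0.0/7 (70.0.0.0 - 71.255.255.255) -> wlan0
  70.128.0.0/10 (70.128.0.0 - 70.191.255.255) -> Vlan20
  70.168.0.0/13 (70.168.0.0 - 70.175.255.255) -> ge-0/0/5
  70.172.0.0/14 (70.172.0.0 - 70.175.255.255) -> Loopback0
  70.174.128.0/17 (70.174.128.0 - 70.174.255.255) -> ge-0/0/8
More-specific entries that do NOT match:
  70.174.176.116/30 (70.174.176.116 - 70.174.176.119) does not contain 70.174.180.116
  70.174.180.48/29 (70.174.180.48 - 70.174.180.55) does not contain 70.174.180.116
  70.174.176.112/29 (70.174.176.112 - 70.174.176.119) does not contain 70.174.180.116
  70.174.182.96/27 (70.174.182.96 - 70.174.182.127) does not contain 70.174.180.116
  86.174.180.96/27 (86.174.180.96 - 86.174.180.127) does not contain 70.174.180.116
  70.174.176.0/23 (70.174.176.0 - 70.174.177.255) does not contain 70.174.180.116
  70.142.180.0/22 (70.142.180.0 - 70.142.183.255) does not contain 70.174.180.116
  70.174.0.0/18 (70.174.0.0 - 70.174.63.255) does not contain 70.174.180.116
Longest matching prefix is /17 -> interface ge-0/0/8.

ge-0/0/8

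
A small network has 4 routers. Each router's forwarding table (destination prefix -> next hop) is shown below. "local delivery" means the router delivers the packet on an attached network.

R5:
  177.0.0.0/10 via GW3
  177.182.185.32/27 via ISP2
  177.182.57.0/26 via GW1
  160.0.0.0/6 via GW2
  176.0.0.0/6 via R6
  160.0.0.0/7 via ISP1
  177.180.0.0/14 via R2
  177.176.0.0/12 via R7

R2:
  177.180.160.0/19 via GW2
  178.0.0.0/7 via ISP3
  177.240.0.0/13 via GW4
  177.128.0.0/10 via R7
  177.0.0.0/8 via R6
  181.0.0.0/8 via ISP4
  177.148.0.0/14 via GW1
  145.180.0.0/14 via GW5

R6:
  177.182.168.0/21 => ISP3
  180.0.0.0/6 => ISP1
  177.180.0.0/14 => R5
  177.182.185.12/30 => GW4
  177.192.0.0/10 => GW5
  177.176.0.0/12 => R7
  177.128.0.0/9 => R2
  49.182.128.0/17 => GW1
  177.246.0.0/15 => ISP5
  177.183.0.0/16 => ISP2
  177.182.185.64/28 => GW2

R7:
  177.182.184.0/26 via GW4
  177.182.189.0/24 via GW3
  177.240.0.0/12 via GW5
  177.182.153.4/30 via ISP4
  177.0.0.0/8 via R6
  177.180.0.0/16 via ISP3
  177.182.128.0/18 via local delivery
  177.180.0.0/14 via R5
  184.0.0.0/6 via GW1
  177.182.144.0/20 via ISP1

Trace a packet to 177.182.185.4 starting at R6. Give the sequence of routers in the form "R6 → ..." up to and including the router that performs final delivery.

R6 → R5 → R2 → R7

At R6: longest match for 177.182.185.4 is 177.180.0.0/14 -> R5
At R5: longest match for 177.182.185.4 is 177.180.0.0/14 -> R2
At R2: longest match for 177.182.185.4 is 177.128.0.0/10 -> R7
At R7: longest match for 177.182.185.4 is 177.182.128.0/18 -> local delivery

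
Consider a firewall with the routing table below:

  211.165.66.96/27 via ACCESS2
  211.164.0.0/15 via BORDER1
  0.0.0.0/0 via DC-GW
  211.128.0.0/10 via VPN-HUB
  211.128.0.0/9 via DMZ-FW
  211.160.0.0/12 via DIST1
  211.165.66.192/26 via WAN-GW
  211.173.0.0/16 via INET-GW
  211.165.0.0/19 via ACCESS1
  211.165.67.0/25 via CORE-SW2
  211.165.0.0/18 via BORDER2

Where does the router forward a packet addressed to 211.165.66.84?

Routes whose prefix contains 211.165.66.84:
  0.0.0.0/0 (default, matches everything) -> DC-GW
  211.128.0.0/9 (211.128.0.0 - 211.255.255.255) -> DMZ-FW
  211.128.0.0/10 (211.128.0.0 - 211.191.255.255) -> VPN-HUB
  211.160.0.0/12 (211.160.0.0 - 211.175.255.255) -> DIST1
  211.164.0.0/15 (211.164.0.0 - 211.165.255.255) -> BORDER1
More-specific entries that do NOT match:
  211.165.66.96/27 (211.165.66.96 - 211.165.66.127) does not contain 211.165.66.84
  211.165.66.192/26 (211.165.66.192 - 211.165.66.255) does not contain 211.165.66.84
  211.165.67.0/25 (211.165.67.0 - 211.165.67.127) does not contain 211.165.66.84
  211.165.0.0/19 (211.165.0.0 - 211.165.31.255) does not contain 211.165.66.84
  211.165.0.0/18 (211.165.0.0 - 211.165.63.255) does not contain 211.165.66.84
  211.173.0.0/16 (211.173.0.0 - 211.173.255.255) does not contain 211.165.66.84
Longest matching prefix is /15 -> next hop BORDER1.

BORDER1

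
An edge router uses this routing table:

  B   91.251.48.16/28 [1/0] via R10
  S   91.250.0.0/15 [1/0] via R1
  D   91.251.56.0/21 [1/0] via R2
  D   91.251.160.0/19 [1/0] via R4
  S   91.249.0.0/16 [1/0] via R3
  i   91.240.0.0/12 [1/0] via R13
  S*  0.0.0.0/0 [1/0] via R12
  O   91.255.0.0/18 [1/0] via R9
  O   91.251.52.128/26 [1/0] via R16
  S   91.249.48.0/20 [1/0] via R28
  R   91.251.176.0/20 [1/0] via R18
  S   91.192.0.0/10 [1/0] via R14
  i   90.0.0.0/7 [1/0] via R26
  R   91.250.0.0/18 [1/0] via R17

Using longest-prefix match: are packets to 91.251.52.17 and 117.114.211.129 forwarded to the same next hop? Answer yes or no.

91.251.52.17: longest match 91.250.0.0/15 -> R1
117.114.211.129: longest match 0.0.0.0/0 -> R12

no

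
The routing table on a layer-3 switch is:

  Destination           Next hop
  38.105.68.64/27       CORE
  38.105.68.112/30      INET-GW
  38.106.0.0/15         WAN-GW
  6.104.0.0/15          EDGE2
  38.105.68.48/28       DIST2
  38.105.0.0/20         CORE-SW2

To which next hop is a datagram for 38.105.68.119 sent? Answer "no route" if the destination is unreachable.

No entry's prefix contains 38.105.68.119; there is no default route.

no route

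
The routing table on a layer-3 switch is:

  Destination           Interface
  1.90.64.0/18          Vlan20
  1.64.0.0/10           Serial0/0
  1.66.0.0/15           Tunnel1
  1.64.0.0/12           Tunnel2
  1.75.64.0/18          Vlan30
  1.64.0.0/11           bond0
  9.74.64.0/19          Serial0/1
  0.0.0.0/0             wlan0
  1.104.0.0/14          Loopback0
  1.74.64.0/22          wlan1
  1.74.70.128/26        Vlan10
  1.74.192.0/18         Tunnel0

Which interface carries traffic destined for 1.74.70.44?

Tunnel2

Routes whose prefix contains 1.74.70.44:
  0.0.0.0/0 (default, matches everything) -> wlan0
  1.64.0.0/10 (1.64.0.0 - 1.127.255.255) -> Serial0/0
  1.64.0.0/11 (1.64.0.0 - 1.95.255.255) -> bond0
  1.64.0.0/12 (1.64.0.0 - 1.79.255.255) -> Tunnel2
More-specific entries that do NOT match:
  1.74.70.128/26 (1.74.70.128 - 1.74.70.191) does not contain 1.74.70.44
  1.74.64.0/22 (1.74.64.0 - 1.74.67.255) does not contain 1.74.70.44
  9.74.64.0/19 (9.74.64.0 - 9.74.95.255) does not contain 1.74.70.44
  1.90.64.0/18 (1.90.64.0 - 1.90.127.255) does not contain 1.74.70.44
  1.75.64.0/18 (1.75.64.0 - 1.75.127.255) does not contain 1.74.70.44
  1.74.192.0/18 (1.74.192.0 - 1.74.255.255) does not contain 1.74.70.44
  1.66.0.0/15 (1.66.0.0 - 1.67.255.255) does not contain 1.74.70.44
  1.104.0.0/14 (1.104.0.0 - 1.107.255.255) does not contain 1.74.70.44
Longest matching prefix is /12 -> interface Tunnel2.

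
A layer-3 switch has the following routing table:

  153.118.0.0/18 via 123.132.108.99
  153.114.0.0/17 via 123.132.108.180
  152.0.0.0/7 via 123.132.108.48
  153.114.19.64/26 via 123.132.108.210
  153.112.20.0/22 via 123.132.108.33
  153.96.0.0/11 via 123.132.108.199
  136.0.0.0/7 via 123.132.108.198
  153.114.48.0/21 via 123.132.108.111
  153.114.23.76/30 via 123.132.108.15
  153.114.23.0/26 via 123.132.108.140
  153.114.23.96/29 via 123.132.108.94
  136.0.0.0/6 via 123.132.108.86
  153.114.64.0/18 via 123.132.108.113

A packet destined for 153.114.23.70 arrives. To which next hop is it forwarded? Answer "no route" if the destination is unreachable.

Routes whose prefix contains 153.114.23.70:
  152.0.0.0/7 (152.0.0.0 - 153.255.255.255) -> 123.132.108.48
  153.96.0.0/11 (153.96.0.0 - 153.127.255.255) -> 123.132.108.199
  153.114.0.0/17 (153.114.0.0 - 153.114.127.255) -> 123.132.108.180
More-specific entries that do NOT match:
  153.114.23.76/30 (153.114.23.76 - 153.114.23.79) does not contain 153.114.23.70
  153.114.23.96/29 (153.114.23.96 - 153.114.23.103) does not contain 153.114.23.70
  153.114.19.64/26 (153.114.19.64 - 153.114.19.127) does not contain 153.114.23.70
  153.114.23.0/26 (153.114.23.0 - 153.114.23.63) does not contain 153.114.23.70
  153.112.20.0/22 (153.112.20.0 - 153.112.23.255) does not contain 153.114.23.70
  153.114.48.0/21 (153.114.48.0 - 153.114.55.255) does not contain 153.114.23.70
  153.118.0.0/18 (153.118.0.0 - 153.118.63.255) does not contain 153.114.23.70
  153.114.64.0/18 (153.114.64.0 - 153.114.127.255) does not contain 153.114.23.70
Longest matching prefix is /17 -> next hop 123.132.108.180.

123.132.108.180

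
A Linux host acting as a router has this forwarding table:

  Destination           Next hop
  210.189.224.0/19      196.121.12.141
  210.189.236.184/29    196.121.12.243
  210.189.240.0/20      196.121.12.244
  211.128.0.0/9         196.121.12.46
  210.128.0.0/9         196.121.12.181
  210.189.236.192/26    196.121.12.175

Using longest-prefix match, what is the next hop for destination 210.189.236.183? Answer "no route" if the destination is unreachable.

Routes whose prefix contains 210.189.236.183:
  210.128.0.0/9 (210.128.0.0 - 210.255.255.255) -> 196.121.12.181
  210.189.224.0/19 (210.189.224.0 - 210.189.255.255) -> 196.121.12.141
More-specific entries that do NOT match:
  210.189.236.184/29 (210.189.236.184 - 210.189.236.191) does not contain 210.189.236.183
  210.189.236.192/26 (210.189.236.192 - 210.189.236.255) does not contain 210.189.236.183
  210.189.240.0/20 (210.189.240.0 - 210.189.255.255) does not contain 210.189.236.183
Longest matching prefix is /19 -> next hop 196.121.12.141.

196.121.12.141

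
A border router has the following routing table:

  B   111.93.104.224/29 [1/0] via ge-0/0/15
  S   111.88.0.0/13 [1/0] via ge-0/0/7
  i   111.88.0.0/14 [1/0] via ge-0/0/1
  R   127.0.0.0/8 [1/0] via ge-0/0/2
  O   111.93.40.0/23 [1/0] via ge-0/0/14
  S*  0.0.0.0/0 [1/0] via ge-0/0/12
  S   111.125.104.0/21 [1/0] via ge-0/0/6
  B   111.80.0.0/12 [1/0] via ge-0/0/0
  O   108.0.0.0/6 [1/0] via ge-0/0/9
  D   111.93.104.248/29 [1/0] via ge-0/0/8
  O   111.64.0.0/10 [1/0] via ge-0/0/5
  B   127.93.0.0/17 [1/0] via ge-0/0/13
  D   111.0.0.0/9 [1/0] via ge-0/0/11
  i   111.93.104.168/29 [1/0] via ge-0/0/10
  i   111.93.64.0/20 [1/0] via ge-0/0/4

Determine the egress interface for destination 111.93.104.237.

Routes whose prefix contains 111.93.104.237:
  0.0.0.0/0 (default, matches everything) -> ge-0/0/12
  108.0.0.0/6 (108.0.0.0 - 111.255.255.255) -> ge-0/0/9
  111.0.0.0/9 (111.0.0.0 - 111.127.255.255) -> ge-0/0/11
  111.64.0.0/10 (111.64.0.0 - 111.127.255.255) -> ge-0/0/5
  111.80.0.0/12 (111.80.0.0 - 111.95.255.255) -> ge-0/0/0
  111.88.0.0/13 (111.88.0.0 - 111.95.255.255) -> ge-0/0/7
More-specific entries that do NOT match:
  111.93.104.224/29 (111.93.104.224 - 111.93.104.231) does not contain 111.93.104.237
  111.93.104.248/29 (111.93.104.248 - 111.93.104.255) does not contain 111.93.104.237
  111.93.104.168/29 (111.93.104.168 - 111.93.104.175) does not contain 111.93.104.237
  111.93.40.0/23 (111.93.40.0 - 111.93.41.255) does not contain 111.93.104.237
  111.125.104.0/21 (111.125.104.0 - 111.125.111.255) does not contain 111.93.104.237
  111.93.64.0/20 (111.93.64.0 - 111.93.79.255) does not contain 111.93.104.237
  127.93.0.0/17 (127.93.0.0 - 127.93.127.255) does not contain 111.93.104.237
  111.88.0.0/14 (111.88.0.0 - 111.91.255.255) does not contain 111.93.104.237
Longest matching prefix is /13 -> interface ge-0/0/7.

ge-0/0/7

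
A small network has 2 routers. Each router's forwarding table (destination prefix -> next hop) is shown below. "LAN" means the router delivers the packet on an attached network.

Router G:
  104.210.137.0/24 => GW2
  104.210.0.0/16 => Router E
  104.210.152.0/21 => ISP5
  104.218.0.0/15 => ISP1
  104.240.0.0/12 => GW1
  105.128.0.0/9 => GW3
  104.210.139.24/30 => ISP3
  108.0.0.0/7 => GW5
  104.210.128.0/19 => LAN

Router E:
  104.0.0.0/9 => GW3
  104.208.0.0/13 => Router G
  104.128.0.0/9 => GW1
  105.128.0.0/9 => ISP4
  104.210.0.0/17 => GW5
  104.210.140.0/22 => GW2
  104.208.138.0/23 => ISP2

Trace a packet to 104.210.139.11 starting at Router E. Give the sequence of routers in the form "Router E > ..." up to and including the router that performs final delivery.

Router E > Router G

At Router E: longest match for 104.210.139.11 is 104.208.0.0/13 -> Router G
At Router G: longest match for 104.210.139.11 is 104.210.128.0/19 -> LAN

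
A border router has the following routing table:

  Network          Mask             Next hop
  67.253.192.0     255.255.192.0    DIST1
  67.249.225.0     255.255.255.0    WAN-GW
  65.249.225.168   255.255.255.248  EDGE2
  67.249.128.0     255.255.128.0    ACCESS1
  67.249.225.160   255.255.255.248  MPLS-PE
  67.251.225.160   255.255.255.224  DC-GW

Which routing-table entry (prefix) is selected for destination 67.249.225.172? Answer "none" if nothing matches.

Entries matching 67.249.225.172:
  67.249.128.0/17 (67.249.128.0 - 67.249.255.255)
  67.249.225.0/24 (67.249.225.0 - 67.249.225.255)
Most specific is 67.249.225.0/24.

67.249.225.0/24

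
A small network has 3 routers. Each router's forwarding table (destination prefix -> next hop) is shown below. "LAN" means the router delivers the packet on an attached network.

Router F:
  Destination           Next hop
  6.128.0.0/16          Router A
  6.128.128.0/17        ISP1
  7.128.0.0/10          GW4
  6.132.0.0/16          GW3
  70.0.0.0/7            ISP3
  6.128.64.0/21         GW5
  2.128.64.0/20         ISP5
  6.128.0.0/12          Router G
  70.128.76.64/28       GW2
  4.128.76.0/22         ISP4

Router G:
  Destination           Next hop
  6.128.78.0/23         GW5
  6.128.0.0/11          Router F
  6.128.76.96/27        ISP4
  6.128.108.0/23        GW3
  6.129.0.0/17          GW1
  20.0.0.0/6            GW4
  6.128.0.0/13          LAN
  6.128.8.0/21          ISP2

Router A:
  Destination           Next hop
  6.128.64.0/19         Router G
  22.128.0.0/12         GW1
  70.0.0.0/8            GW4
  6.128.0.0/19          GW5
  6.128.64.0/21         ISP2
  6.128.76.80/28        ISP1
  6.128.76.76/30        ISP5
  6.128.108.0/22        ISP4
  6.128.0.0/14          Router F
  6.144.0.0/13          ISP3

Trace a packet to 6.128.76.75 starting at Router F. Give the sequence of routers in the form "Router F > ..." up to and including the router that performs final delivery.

Router F > Router A > Router G

At Router F: longest match for 6.128.76.75 is 6.128.0.0/16 -> Router A
At Router A: longest match for 6.128.76.75 is 6.128.64.0/19 -> Router G
At Router G: longest match for 6.128.76.75 is 6.128.0.0/13 -> LAN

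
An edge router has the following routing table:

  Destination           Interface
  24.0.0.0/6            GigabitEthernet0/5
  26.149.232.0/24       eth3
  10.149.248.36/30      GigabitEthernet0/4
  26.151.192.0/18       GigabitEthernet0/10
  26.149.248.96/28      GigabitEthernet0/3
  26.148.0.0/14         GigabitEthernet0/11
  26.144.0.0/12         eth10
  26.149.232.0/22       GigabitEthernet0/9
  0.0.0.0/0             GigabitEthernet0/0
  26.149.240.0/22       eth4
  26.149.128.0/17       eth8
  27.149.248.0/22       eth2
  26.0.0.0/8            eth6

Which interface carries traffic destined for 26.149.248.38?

Routes whose prefix contains 26.149.248.38:
  0.0.0.0/0 (default, matches everything) -> GigabitEthernet0/0
  24.0.0.0/6 (24.0.0.0 - 27.255.255.255) -> GigabitEthernet0/5
  26.0.0.0/8 (26.0.0.0 - 26.255.255.255) -> eth6
  26.144.0.0/12 (26.144.0.0 - 26.159.255.255) -> eth10
  26.148.0.0/14 (26.148.0.0 - 26.151.255.255) -> GigabitEthernet0/11
  26.149.128.0/17 (26.149.128.0 - 26.149.255.255) -> eth8
More-specific entries that do NOT match:
  10.149.248.36/30 (10.149.248.36 - 10.149.248.39) does not contain 26.149.248.38
  26.149.248.96/28 (26.149.248.96 - 26.149.248.111) does not contain 26.149.248.38
  26.149.232.0/24 (26.149.232.0 - 26.149.232.255) does not contain 26.149.248.38
  26.149.232.0/22 (26.149.232.0 - 26.149.235.255) does not contain 26.149.248.38
  26.149.240.0/22 (26.149.240.0 - 26.149.243.255) does not contain 26.149.248.38
  27.149.248.0/22 (27.149.248.0 - 27.149.251.255) does not contain 26.149.248.38
  26.151.192.0/18 (26.151.192.0 - 26.151.255.255) does not contain 26.149.248.38
Longest matching prefix is /17 -> interface eth8.

eth8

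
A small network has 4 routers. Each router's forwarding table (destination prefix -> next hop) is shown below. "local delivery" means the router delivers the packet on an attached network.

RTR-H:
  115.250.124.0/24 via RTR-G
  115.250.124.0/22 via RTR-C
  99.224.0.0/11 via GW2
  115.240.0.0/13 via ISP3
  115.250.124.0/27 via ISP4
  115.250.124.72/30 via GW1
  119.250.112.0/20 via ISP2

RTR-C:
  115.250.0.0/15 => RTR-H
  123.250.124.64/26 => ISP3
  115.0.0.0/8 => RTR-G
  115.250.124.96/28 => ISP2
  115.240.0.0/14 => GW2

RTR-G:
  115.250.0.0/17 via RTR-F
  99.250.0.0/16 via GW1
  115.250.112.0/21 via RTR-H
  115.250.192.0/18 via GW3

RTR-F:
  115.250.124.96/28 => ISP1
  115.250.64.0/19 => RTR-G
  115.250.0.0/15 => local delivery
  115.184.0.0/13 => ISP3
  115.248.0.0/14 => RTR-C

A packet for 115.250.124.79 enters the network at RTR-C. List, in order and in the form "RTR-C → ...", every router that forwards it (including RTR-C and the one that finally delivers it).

RTR-C → RTR-H → RTR-G → RTR-F

At RTR-C: longest match for 115.250.124.79 is 115.250.0.0/15 -> RTR-H
At RTR-H: longest match for 115.250.124.79 is 115.250.124.0/24 -> RTR-G
At RTR-G: longest match for 115.250.124.79 is 115.250.0.0/17 -> RTR-F
At RTR-F: longest match for 115.250.124.79 is 115.250.0.0/15 -> local delivery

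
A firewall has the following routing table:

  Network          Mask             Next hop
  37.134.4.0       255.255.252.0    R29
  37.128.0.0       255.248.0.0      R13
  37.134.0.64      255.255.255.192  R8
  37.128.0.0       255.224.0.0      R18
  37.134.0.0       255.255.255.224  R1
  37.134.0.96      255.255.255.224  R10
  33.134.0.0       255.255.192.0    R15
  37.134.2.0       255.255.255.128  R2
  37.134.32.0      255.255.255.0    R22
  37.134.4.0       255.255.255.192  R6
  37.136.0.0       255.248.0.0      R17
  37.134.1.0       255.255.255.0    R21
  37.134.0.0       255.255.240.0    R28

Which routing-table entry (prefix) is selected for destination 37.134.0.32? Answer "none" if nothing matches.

37.134.0.0/20

Entries matching 37.134.0.32:
  37.128.0.0/11 (37.128.0.0 - 37.159.255.255)
  37.128.0.0/13 (37.128.0.0 - 37.135.255.255)
  37.134.0.0/20 (37.134.0.0 - 37.134.15.255)
Most specific is 37.134.0.0/20.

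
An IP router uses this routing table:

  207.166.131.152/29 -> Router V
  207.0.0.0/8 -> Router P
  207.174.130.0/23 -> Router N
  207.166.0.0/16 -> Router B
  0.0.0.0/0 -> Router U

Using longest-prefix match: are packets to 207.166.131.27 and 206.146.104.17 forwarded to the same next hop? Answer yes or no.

no

207.166.131.27: longest match 207.166.0.0/16 -> Router B
206.146.104.17: longest match 0.0.0.0/0 -> Router U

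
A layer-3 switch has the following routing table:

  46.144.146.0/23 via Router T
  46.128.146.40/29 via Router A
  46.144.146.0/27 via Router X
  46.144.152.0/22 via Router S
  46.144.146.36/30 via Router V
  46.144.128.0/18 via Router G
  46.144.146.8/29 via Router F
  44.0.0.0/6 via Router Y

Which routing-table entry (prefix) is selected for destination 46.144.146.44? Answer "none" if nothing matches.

46.144.146.0/23

Entries matching 46.144.146.44:
  44.0.0.0/6 (44.0.0.0 - 47.255.255.255)
  46.144.128.0/18 (46.144.128.0 - 46.144.191.255)
  46.144.146.0/23 (46.144.146.0 - 46.144.147.255)
Most specific is 46.144.146.0/23.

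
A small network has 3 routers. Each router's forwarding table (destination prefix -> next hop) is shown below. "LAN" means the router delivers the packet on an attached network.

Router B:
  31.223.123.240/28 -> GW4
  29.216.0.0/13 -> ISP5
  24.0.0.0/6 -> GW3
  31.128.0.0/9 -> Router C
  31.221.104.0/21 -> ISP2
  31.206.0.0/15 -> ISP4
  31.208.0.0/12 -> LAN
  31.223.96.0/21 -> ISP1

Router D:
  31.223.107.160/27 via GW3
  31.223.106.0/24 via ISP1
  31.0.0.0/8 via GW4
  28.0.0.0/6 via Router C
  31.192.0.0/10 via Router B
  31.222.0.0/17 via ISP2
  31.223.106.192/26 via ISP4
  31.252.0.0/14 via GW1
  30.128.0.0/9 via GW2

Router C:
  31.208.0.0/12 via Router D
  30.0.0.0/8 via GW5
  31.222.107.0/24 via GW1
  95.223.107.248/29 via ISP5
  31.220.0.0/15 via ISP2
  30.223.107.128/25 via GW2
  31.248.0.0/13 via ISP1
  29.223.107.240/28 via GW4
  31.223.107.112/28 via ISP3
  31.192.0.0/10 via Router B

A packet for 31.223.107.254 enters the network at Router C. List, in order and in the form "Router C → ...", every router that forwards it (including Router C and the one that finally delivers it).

Router C → Router D → Router B

At Router C: longest match for 31.223.107.254 is 31.208.0.0/12 -> Router D
At Router D: longest match for 31.223.107.254 is 31.192.0.0/10 -> Router B
At Router B: longest match for 31.223.107.254 is 31.208.0.0/12 -> LAN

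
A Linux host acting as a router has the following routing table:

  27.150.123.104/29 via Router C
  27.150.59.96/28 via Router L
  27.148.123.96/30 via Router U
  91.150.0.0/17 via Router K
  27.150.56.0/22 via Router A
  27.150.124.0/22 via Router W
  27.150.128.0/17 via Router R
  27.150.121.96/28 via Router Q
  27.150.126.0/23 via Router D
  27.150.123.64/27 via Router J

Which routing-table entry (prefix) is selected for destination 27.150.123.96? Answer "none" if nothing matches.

none

27.150.123.96 is outside every listed prefix and there is no default route.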